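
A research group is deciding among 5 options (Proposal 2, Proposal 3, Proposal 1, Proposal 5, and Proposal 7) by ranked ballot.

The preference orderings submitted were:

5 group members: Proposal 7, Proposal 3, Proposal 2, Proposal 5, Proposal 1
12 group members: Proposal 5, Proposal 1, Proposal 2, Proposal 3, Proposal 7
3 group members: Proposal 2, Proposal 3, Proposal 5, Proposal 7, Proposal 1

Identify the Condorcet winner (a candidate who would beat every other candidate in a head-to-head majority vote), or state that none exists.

Head-to-head results (20 voters total):
Proposal 2 vs Proposal 3: Proposal 2 wins 15–5.
Proposal 2 vs Proposal 1: Proposal 1 wins 12–8.
Proposal 2 vs Proposal 5: Proposal 5 wins 12–8.
Proposal 2 vs Proposal 7: Proposal 2 wins 15–5.
Proposal 3 vs Proposal 1: Proposal 1 wins 12–8.
Proposal 3 vs Proposal 5: Proposal 5 wins 12–8.
Proposal 3 vs Proposal 7: Proposal 3 wins 15–5.
Proposal 1 vs Proposal 5: Proposal 5 wins 20–0.
Proposal 1 vs Proposal 7: Proposal 1 wins 12–8.
Proposal 5 vs Proposal 7: Proposal 5 wins 15–5.
Proposal 5 beats each rival — Proposal 2 (12–8), Proposal 3 (12–8), Proposal 1 (20–0), Proposal 7 (15–5) — so Proposal 5 is the Condorcet winner.

Proposal 5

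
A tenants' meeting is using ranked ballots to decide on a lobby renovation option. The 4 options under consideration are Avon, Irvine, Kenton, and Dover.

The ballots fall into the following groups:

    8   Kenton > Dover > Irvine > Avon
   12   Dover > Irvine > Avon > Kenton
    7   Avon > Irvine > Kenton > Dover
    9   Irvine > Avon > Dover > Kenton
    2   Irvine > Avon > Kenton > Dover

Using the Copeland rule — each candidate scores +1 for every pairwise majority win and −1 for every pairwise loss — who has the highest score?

Dover

Pairwise results:
  Avon vs Irvine: Irvine wins 31–7.
  Avon vs Kenton: Avon wins 30–8.
  Avon vs Dover: Dover wins 20–18.
  Irvine vs Kenton: Irvine wins 30–8.
  Irvine vs Dover: Dover wins 20–18.
  Kenton vs Dover: Dover wins 21–17.
Copeland scores (wins − losses):
  Avon: 1 − 2 = -1
  Irvine: 2 − 1 = 1
  Kenton: 0 − 3 = -3
  Dover: 3 − 0 = 3
Dover has the best Copeland score.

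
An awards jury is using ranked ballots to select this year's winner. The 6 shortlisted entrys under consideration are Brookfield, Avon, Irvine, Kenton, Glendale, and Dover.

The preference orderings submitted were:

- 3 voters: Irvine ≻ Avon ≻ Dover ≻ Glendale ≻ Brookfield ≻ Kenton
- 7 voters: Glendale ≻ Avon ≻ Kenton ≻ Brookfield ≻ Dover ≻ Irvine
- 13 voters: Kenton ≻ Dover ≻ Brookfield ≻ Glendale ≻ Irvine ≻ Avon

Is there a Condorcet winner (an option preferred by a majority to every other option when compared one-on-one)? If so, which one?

Head-to-head results (23 voters total):
Brookfield vs Avon: Brookfield wins 13–10.
Brookfield vs Irvine: Brookfield wins 20–3.
Brookfield vs Kenton: Kenton wins 20–3.
Brookfield vs Glendale: Brookfield wins 13–10.
Brookfield vs Dover: Dover wins 16–7.
Avon vs Irvine: Irvine wins 16–7.
Avon vs Kenton: Kenton wins 13–10.
Avon vs Glendale: Glendale wins 20–3.
Avon vs Dover: Dover wins 13–10.
Irvine vs Kenton: Kenton wins 20–3.
Irvine vs Glendale: Glendale wins 20–3.
Irvine vs Dover: Dover wins 20–3.
Kenton vs Glendale: Kenton wins 13–10.
Kenton vs Dover: Kenton wins 20–3.
Glendale vs Dover: Dover wins 16–7.
Kenton beats each rival — Brookfield (20–3), Avon (13–10), Irvine (20–3), Glendale (13–10), Dover (20–3) — so Kenton is the Condorcet winner.

Kenton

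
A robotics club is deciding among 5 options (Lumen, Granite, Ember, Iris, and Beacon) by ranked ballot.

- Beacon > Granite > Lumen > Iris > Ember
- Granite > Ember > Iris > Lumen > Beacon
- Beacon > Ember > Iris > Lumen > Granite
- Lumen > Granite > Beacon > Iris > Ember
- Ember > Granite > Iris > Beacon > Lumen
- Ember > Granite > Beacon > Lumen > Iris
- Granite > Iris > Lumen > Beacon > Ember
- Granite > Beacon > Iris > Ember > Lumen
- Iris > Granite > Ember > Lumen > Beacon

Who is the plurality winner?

First-place vote totals:
  Lumen: 1
  Granite: 3
  Ember: 2
  Iris: 1
  Beacon: 2
Granite has the most first-place votes.

Granite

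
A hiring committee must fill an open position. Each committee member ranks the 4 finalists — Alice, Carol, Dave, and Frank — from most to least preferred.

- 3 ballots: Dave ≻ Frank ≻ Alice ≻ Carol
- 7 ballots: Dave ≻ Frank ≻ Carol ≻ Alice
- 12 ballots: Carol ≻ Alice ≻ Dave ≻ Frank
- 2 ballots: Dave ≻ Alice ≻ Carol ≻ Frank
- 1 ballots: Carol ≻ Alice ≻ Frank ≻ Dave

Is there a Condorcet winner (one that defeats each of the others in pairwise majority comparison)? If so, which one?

Carol

Head-to-head results (25 voters total):
Alice vs Carol: Carol wins 20–5.
Alice vs Dave: Alice wins 13–12.
Alice vs Frank: Alice wins 15–10.
Carol vs Dave: Carol wins 13–12.
Carol vs Frank: Carol wins 15–10.
Dave vs Frank: Dave wins 24–1.
Carol beats each rival — Alice (20–5), Dave (13–12), Frank (15–10) — so Carol is the Condorcet winner.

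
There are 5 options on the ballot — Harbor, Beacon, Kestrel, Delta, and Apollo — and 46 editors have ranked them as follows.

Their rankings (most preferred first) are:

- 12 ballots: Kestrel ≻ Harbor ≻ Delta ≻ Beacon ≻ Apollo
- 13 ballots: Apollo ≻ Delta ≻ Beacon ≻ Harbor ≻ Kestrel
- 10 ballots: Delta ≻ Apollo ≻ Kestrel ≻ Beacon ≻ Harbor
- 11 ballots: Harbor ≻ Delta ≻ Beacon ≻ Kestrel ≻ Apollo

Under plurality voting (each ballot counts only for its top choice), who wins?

First-place vote totals:
  Harbor: 11
  Beacon: 0
  Kestrel: 12
  Delta: 10
  Apollo: 13
Apollo has the most first-place votes.

Apollo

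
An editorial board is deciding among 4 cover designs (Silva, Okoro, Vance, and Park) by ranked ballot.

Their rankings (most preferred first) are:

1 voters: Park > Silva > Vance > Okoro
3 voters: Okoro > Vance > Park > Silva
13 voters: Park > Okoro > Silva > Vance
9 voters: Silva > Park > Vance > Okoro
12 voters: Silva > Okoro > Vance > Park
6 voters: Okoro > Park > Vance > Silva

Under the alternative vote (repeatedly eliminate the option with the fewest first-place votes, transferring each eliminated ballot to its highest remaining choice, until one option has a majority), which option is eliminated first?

Vance

Round 1: Silva 21, Park 14, Okoro 9, Vance 0. Vance has the fewest and is eliminated.
Round 2: Silva 21, Park 14, Okoro 9. Okoro has the fewest and is eliminated.
Round 3: Park 23, Silva 21. Park has a majority.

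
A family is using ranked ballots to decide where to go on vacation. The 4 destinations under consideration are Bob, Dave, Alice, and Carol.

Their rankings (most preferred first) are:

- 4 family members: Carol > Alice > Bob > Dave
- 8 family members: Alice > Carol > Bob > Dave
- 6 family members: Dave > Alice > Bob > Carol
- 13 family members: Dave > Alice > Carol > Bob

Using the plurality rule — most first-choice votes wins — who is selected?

First-place vote totals:
  Bob: 0
  Dave: 19
  Alice: 8
  Carol: 4
Dave has the most first-place votes.

Dave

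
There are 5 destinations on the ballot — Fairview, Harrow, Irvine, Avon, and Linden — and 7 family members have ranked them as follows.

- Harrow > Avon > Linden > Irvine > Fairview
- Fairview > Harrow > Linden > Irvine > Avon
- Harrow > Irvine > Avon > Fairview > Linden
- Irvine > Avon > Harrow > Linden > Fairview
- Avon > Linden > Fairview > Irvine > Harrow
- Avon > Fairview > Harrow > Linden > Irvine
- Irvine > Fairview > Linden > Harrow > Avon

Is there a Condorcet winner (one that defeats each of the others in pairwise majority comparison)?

Head-to-head results (7 voters total):
Fairview vs Harrow: Fairview wins 4–3.
Fairview vs Irvine: Irvine wins 4–3.
Fairview vs Avon: Avon wins 5–2.
Fairview vs Linden: Fairview wins 4–3.
Harrow vs Irvine: Harrow wins 4–3.
Harrow vs Avon: Harrow wins 4–3.
Harrow vs Linden: Harrow wins 5–2.
Irvine vs Avon: Irvine wins 4–3.
Irvine vs Linden: Linden wins 4–3.
Avon vs Linden: Avon wins 5–2.
No candidate beats all others: Fairview beats Harrow beats Irvine beats Fairview, a majority cycle.

No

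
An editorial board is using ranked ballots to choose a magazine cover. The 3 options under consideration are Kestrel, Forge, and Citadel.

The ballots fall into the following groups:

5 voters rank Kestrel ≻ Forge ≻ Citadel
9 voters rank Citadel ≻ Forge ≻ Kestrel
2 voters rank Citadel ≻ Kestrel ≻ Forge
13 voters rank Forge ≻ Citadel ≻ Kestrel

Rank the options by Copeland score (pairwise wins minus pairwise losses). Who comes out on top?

Pairwise results:
  Kestrel vs Forge: Forge wins 22–7.
  Kestrel vs Citadel: Citadel wins 24–5.
  Forge vs Citadel: Forge wins 18–11.
Copeland scores (wins − losses):
  Kestrel: 0 − 2 = -2
  Forge: 2 − 0 = 2
  Citadel: 1 − 1 = 0
Forge has the best Copeland score.

Forge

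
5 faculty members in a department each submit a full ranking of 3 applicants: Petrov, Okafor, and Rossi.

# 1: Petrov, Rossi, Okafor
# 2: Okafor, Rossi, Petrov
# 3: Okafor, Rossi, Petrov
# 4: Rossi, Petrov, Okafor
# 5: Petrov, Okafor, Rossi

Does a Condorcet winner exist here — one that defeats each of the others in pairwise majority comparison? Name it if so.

No Condorcet winner

Head-to-head results (5 voters total):
Petrov vs Okafor: Petrov wins 3–2.
Petrov vs Rossi: Rossi wins 3–2.
Okafor vs Rossi: Okafor wins 3–2.
No candidate beats all others: Petrov beats Okafor beats Rossi beats Petrov, a majority cycle.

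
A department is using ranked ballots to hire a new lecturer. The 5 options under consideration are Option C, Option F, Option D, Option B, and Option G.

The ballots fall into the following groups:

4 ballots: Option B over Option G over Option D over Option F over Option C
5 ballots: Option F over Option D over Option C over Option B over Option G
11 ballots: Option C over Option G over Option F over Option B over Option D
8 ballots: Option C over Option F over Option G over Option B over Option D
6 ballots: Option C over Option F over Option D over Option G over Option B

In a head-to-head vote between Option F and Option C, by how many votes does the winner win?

Ballots ranking Option F above Option C: 4+5 = 9.
Ballots ranking Option C above Option F: 11+8+6 = 25.
Option C wins 25–9, a margin of 16.

16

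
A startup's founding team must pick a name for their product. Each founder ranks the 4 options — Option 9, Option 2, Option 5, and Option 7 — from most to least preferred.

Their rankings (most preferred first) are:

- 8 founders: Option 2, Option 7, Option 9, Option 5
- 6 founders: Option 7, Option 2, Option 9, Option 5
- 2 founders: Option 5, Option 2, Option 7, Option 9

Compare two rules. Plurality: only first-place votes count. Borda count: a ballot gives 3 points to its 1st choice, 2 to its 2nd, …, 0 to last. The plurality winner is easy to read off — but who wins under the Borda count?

Plurality first-place counts: Option 9 0, Option 2 8, Option 5 2, Option 7 6 → Option 2.
Borda totals: Option 9 14, Option 2 40, Option 5 6, Option 7 36 → Option 2.

Option 2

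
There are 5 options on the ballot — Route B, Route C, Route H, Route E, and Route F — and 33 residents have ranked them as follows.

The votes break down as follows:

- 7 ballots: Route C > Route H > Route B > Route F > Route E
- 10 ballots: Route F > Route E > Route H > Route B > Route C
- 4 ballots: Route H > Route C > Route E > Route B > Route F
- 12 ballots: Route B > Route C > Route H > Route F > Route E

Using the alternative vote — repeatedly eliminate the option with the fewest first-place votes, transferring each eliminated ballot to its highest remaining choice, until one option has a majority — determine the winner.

Round 1: Route B 12, Route F 10, Route C 7, Route H 4, Route E 0. Route E has the fewest and is eliminated.
Round 2: Route B 12, Route F 10, Route C 7, Route H 4. Route H has the fewest and is eliminated.
Round 3: Route B 12, Route C 11, Route F 10. Route F has the fewest and is eliminated.
Round 4: Route B 22, Route C 11. Route B has a majority.

Route B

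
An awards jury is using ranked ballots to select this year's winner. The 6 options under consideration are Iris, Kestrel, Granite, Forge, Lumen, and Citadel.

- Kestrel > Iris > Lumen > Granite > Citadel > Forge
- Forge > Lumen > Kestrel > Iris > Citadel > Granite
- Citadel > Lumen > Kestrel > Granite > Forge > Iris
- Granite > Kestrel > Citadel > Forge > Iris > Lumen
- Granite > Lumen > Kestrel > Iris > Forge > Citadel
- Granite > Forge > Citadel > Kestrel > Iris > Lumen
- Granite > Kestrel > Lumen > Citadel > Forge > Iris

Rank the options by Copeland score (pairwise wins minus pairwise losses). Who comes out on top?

Pairwise results:
  Iris vs Kestrel: Kestrel wins 7–0.
  Iris vs Granite: Granite wins 5–2.
  Iris vs Forge: Forge wins 5–2.
  Iris vs Lumen: Lumen wins 4–3.
  Iris vs Citadel: Citadel wins 4–3.
  Kestrel vs Granite: Granite wins 4–3.
  Kestrel vs Forge: Kestrel wins 5–2.
  Kestrel vs Lumen: Kestrel wins 4–3.
  Kestrel vs Citadel: Kestrel wins 5–2.
  Granite vs Forge: Granite wins 6–1.
  Granite vs Lumen: Granite wins 4–3.
  Granite vs Citadel: Granite wins 5–2.
  Forge vs Lumen: Lumen wins 4–3.
  Forge vs Citadel: Citadel wins 4–3.
  Lumen vs Citadel: Lumen wins 4–3.
Copeland scores (wins − losses):
  Iris: 0 − 5 = -5
  Kestrel: 4 − 1 = 3
  Granite: 5 − 0 = 5
  Forge: 1 − 4 = -3
  Lumen: 3 − 2 = 1
  Citadel: 2 − 3 = -1
Granite has the best Copeland score.

Granite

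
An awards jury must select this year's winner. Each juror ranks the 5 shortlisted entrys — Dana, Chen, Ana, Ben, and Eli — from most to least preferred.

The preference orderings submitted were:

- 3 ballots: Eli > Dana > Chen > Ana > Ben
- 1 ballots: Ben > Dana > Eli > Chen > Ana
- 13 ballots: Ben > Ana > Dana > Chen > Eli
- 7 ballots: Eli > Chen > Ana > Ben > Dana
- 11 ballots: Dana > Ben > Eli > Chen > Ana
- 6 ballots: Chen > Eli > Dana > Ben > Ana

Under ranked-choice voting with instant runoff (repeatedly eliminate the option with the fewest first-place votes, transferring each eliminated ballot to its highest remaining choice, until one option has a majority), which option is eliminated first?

Ana

Round 1: Ben 14, Dana 11, Eli 10, Chen 6, Ana 0. Ana has the fewest and is eliminated.
Round 2: Ben 14, Dana 11, Eli 10, Chen 6. Chen has the fewest and is eliminated.
Round 3: Eli 16, Ben 14, Dana 11. Dana has the fewest and is eliminated.
Round 4: Ben 25, Eli 16. Ben has a majority.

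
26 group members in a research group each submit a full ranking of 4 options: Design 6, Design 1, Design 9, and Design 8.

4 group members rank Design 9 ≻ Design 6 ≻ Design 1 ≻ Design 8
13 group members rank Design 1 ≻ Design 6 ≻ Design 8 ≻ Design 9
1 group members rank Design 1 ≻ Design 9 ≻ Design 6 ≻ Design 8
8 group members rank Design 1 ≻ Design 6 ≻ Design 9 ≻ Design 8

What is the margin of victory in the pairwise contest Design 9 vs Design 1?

18

Ballots ranking Design 9 above Design 1: 4.
Ballots ranking Design 1 above Design 9: 13+1+8 = 22.
Design 1 wins 22–4, a margin of 18.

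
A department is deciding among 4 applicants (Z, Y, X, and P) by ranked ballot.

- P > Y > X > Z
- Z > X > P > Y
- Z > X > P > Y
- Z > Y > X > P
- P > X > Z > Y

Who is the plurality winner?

First-place vote totals:
  Z: 3
  Y: 0
  X: 0
  P: 2
Z has the most first-place votes.

Z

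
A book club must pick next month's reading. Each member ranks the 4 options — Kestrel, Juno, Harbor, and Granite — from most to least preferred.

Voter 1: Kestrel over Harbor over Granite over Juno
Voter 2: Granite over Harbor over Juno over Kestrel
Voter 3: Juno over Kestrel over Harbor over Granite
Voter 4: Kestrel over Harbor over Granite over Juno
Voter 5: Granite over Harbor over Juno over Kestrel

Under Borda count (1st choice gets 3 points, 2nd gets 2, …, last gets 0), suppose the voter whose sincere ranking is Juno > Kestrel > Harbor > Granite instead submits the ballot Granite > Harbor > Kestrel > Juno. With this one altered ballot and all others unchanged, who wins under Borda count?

Borda totals with the altered ballot: Kestrel 7, Juno 2, Harbor 10, Granite 11.
The switch changes the winner from Harbor to Granite.

Granite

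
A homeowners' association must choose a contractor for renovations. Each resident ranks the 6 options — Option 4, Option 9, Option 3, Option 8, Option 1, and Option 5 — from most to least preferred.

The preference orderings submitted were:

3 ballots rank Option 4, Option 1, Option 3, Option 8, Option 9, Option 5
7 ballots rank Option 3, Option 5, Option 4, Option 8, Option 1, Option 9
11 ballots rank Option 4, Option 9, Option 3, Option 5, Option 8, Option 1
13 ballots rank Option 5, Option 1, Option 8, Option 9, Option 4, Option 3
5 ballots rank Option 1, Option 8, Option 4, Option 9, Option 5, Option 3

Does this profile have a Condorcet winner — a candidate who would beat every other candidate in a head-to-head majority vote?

No

Head-to-head results (39 voters total):
Option 4 vs Option 9: Option 4 wins 26–13.
Option 4 vs Option 3: Option 4 wins 32–7.
Option 4 vs Option 8: Option 4 wins 21–18.
Option 4 vs Option 1: Option 4 wins 21–18.
Option 4 vs Option 5: Option 5 wins 20–19.
Option 9 vs Option 3: Option 9 wins 29–10.
Option 9 vs Option 8: Option 8 wins 28–11.
Option 9 vs Option 1: Option 1 wins 28–11.
Option 9 vs Option 5: Option 5 wins 20–19.
Option 3 vs Option 8: Option 3 wins 21–18.
Option 3 vs Option 1: Option 1 wins 21–18.
Option 3 vs Option 5: Option 3 wins 21–18.
Option 8 vs Option 1: Option 1 wins 21–18.
Option 8 vs Option 5: Option 5 wins 31–8.
Option 1 vs Option 5: Option 5 wins 31–8.
No candidate beats all others: Option 4 beats Option 3 beats Option 5 beats Option 4, a majority cycle.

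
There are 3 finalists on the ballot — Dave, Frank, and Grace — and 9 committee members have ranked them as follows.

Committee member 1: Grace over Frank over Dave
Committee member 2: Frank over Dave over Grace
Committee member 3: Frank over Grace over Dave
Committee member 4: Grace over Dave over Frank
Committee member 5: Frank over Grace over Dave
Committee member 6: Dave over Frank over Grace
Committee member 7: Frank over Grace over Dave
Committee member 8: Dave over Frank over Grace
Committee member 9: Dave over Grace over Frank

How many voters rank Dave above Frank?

Ballots ranking Dave above Frank: 4.
Ballots ranking Frank above Dave: 5.
So 4 of 9 voters prefer Dave to Frank.

4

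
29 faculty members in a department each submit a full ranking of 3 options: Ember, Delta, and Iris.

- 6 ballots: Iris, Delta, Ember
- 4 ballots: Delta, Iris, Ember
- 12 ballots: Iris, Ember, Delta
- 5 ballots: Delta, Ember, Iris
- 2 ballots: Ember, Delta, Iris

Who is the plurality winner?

First-place vote totals:
  Ember: 2
  Delta: 9
  Iris: 18
Iris has the most first-place votes.

Iris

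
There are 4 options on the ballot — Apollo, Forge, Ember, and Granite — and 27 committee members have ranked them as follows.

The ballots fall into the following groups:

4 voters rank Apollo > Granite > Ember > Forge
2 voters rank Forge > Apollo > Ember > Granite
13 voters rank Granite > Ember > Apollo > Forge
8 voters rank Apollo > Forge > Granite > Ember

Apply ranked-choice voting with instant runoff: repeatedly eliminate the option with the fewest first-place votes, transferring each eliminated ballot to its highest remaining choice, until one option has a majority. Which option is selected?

Round 1: Granite 13, Apollo 12, Forge 2, Ember 0. Ember has the fewest and is eliminated.
Round 2: Granite 13, Apollo 12, Forge 2. Forge has the fewest and is eliminated.
Round 3: Apollo 14, Granite 13. Apollo has a majority.

Apollo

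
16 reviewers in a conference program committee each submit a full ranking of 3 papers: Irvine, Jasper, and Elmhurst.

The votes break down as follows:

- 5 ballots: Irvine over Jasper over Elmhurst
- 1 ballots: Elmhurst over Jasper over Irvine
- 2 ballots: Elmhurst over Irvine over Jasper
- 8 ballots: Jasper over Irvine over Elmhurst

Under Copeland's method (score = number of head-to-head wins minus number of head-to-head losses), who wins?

Jasper

Pairwise results:
  Irvine vs Jasper: Jasper wins 9–7.
  Irvine vs Elmhurst: Irvine wins 13–3.
  Jasper vs Elmhurst: Jasper wins 13–3.
Copeland scores (wins − losses):
  Irvine: 1 − 1 = 0
  Jasper: 2 − 0 = 2
  Elmhurst: 0 − 2 = -2
Jasper has the best Copeland score.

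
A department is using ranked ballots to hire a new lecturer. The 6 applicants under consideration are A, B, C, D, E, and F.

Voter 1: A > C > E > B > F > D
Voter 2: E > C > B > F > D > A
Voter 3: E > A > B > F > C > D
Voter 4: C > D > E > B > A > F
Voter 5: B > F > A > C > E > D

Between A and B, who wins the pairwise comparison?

Ballots ranking A above B: 2.
Ballots ranking B above A: 3.
B wins the head-to-head, 3–2.

B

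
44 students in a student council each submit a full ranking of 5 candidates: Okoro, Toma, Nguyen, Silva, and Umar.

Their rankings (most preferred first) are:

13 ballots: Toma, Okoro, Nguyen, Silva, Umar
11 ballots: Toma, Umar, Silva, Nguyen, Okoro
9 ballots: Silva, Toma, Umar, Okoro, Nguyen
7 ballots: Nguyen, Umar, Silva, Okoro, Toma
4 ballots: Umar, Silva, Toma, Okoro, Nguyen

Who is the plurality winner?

Toma

First-place vote totals:
  Okoro: 0
  Toma: 24
  Nguyen: 7
  Silva: 9
  Umar: 4
Toma has the most first-place votes.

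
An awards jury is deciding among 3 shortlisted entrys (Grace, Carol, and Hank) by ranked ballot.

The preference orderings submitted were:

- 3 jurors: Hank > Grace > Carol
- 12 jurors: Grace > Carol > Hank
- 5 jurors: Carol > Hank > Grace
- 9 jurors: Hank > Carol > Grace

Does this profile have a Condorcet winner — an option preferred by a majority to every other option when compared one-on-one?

No

Head-to-head results (29 voters total):
Grace vs Carol: Grace wins 15–14.
Grace vs Hank: Hank wins 17–12.
Carol vs Hank: Carol wins 17–12.
No candidate beats all others: Grace beats Carol beats Hank beats Grace, a majority cycle.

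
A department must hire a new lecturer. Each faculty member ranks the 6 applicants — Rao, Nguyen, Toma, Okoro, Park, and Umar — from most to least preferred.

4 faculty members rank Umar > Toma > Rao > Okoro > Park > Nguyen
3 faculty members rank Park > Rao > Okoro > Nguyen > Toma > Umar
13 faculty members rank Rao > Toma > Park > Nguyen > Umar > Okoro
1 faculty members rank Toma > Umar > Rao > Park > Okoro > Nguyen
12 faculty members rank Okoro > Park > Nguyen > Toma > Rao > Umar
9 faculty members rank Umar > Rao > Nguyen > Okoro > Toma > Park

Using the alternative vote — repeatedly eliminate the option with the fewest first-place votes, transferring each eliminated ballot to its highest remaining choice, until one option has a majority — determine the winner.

Round 1: Rao 13, Umar 13, Okoro 12, Park 3, Toma 1, Nguyen 0. Nguyen has the fewest and is eliminated.
Round 2: Rao 13, Umar 13, Okoro 12, Park 3, Toma 1. Toma has the fewest and is eliminated.
Round 3: Umar 14, Rao 13, Okoro 12, Park 3. Park has the fewest and is eliminated.
Round 4: Rao 16, Umar 14, Okoro 12. Okoro has the fewest and is eliminated.
Round 5: Rao 28, Umar 14. Rao has a majority.

Rao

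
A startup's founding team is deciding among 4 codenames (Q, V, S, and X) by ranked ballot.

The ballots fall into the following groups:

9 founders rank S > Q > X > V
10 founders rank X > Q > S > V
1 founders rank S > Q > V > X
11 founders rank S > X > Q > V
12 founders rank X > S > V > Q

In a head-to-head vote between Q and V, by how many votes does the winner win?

Ballots ranking Q above V: 9+10+1+11 = 31.
Ballots ranking V above Q: 12.
Q wins 31–12, a margin of 19.

19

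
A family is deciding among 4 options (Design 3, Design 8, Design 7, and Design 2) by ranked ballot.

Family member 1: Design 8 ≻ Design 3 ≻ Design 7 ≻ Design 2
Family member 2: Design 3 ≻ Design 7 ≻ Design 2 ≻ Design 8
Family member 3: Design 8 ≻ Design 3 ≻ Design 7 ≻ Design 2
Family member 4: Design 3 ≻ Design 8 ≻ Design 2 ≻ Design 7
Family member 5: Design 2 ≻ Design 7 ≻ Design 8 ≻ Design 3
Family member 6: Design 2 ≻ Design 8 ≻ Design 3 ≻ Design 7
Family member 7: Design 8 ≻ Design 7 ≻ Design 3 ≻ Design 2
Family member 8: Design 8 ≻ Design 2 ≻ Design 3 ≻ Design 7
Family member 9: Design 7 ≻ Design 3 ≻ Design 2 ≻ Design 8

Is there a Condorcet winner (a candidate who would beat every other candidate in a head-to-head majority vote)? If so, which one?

Head-to-head results (9 voters total):
Design 3 vs Design 8: Design 8 wins 6–3.
Design 3 vs Design 7: Design 3 wins 6–3.
Design 3 vs Design 2: Design 3 wins 6–3.
Design 8 vs Design 7: Design 8 wins 6–3.
Design 8 vs Design 2: Design 8 wins 5–4.
Design 7 vs Design 2: Design 7 wins 5–4.
Design 8 beats each rival — Design 3 (6–3), Design 7 (6–3), Design 2 (5–4) — so Design 8 is the Condorcet winner.

Design 8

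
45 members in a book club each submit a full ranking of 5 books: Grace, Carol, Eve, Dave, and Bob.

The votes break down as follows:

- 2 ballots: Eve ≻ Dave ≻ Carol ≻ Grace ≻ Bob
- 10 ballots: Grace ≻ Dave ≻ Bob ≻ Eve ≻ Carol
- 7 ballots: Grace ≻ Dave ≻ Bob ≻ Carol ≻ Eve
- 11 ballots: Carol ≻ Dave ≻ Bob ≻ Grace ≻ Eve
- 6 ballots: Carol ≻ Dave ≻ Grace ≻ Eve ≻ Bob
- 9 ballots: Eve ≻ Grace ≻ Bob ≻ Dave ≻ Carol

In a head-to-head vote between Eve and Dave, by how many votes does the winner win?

23

Ballots ranking Eve above Dave: 2+9 = 11.
Ballots ranking Dave above Eve: 10+7+11+6 = 34.
Dave wins 34–11, a margin of 23.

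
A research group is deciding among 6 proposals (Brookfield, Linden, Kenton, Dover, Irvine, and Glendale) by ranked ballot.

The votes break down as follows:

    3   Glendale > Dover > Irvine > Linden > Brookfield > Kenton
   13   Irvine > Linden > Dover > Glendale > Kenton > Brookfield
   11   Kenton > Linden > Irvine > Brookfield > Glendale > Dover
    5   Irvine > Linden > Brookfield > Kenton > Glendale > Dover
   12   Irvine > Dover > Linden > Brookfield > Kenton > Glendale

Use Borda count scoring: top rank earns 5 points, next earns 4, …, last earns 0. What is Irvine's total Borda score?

192

Borda scores:
  Brookfield: 3·1 + 13·0 + 11·2 + 5·3 + 12·2 = 64
  Linden: 3·2 + 13·4 + 11·4 + 5·4 + 12·3 = 158
  Kenton: 3·0 + 13·1 + 11·5 + 5·2 + 12·1 = 90
  Dover: 3·4 + 13·3 + 11·0 + 5·0 + 12·4 = 99
  Irvine: 3·3 + 13·5 + 11·3 + 5·5 + 12·5 = 192
  Glendale: 3·5 + 13·2 + 11·1 + 5·1 + 12·0 = 57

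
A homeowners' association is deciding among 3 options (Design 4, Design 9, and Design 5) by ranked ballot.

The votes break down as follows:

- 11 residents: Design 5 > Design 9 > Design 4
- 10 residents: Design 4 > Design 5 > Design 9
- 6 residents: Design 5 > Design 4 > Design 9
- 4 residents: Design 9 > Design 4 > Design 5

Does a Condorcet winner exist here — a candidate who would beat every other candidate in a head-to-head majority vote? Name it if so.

Head-to-head results (31 voters total):
Design 4 vs Design 9: Design 4 wins 16–15.
Design 4 vs Design 5: Design 5 wins 17–14.
Design 9 vs Design 5: Design 5 wins 27–4.
Design 5 beats each rival — Design 4 (17–14), Design 9 (27–4) — so Design 5 is the Condorcet winner.

Design 5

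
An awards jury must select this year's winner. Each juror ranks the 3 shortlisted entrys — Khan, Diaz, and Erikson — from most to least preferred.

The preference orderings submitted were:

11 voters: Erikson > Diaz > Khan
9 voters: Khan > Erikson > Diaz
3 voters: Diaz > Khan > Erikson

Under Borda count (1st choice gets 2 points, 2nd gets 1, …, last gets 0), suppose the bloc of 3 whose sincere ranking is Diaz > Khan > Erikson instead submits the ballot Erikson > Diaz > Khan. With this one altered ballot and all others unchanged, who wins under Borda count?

Borda totals with the altered ballot: Khan 18, Diaz 14, Erikson 37.
The winner is unchanged: still Erikson.

Erikson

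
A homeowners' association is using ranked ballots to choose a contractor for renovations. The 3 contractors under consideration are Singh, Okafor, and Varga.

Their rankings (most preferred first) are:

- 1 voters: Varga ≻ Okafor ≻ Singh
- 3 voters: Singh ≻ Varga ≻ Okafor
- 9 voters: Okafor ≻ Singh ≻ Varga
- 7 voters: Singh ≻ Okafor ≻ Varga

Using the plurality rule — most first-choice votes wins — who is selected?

Singh

First-place vote totals:
  Singh: 10
  Okafor: 9
  Varga: 1
Singh has the most first-place votes.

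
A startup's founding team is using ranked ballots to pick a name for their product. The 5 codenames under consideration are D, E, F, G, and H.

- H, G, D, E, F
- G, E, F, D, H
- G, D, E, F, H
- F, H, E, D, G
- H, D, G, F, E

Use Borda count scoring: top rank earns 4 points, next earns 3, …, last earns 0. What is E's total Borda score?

8

Borda scores:
  D: 2 + 1 + 3 + 1 + 3 = 10
  E: 1 + 3 + 2 + 2 + 0 = 8
  F: 0 + 2 + 1 + 4 + 1 = 8
  G: 3 + 4 + 4 + 0 + 2 = 13
  H: 4 + 0 + 0 + 3 + 4 = 11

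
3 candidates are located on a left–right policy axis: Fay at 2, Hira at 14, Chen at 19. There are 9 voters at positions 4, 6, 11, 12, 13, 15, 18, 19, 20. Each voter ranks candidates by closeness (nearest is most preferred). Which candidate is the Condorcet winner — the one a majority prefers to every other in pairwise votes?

With single-peaked preferences on a line, the Condorcet winner is the candidate closest to the median voter.
The median voter (position 13) is closest to Hira at 14.
Check: Hira vs Chen — voters closer to Hira: 6 of 9.

Hira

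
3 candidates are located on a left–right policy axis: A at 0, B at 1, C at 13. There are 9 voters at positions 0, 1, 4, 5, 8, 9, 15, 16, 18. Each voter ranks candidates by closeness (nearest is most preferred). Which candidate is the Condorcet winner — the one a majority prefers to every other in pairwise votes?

With single-peaked preferences on a line, the Condorcet winner is the candidate closest to the median voter.
The median voter (position 8) is closest to C at 13.
Check: C vs B — voters closer to C: 5 of 9.

C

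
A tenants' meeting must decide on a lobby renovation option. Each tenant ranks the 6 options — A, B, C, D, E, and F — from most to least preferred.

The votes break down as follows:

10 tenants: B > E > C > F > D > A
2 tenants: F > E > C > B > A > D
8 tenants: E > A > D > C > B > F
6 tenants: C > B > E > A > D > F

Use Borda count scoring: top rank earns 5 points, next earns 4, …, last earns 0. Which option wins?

E

Borda scores:
  A: 10·0 + 2·1 + 8·4 + 6·2 = 46
  B: 10·5 + 2·2 + 8·1 + 6·4 = 86
  C: 10·3 + 2·3 + 8·2 + 6·5 = 82
  D: 10·1 + 2·0 + 8·3 + 6·1 = 40
  E: 10·4 + 2·4 + 8·5 + 6·3 = 106
  F: 10·2 + 2·5 + 8·0 + 6·0 = 30
E has the highest total.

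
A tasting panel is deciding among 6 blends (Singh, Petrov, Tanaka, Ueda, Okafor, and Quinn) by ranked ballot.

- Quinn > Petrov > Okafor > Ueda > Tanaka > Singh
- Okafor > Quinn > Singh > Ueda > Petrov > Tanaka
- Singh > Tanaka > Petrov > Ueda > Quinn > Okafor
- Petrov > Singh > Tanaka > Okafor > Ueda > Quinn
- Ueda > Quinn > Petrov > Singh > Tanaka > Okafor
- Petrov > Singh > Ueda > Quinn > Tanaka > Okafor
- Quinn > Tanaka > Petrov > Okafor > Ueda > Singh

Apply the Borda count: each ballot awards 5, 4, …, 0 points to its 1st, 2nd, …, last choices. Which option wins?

Borda scores:
  Singh: 0 + 3 + 5 + 4 + 2 + 4 + 0 = 18
  Petrov: 4 + 1 + 3 + 5 + 3 + 5 + 3 = 24
  Tanaka: 1 + 0 + 4 + 3 + 1 + 1 + 4 = 14
  Ueda: 2 + 2 + 2 + 1 + 5 + 3 + 1 = 16
  Okafor: 3 + 5 + 0 + 2 + 0 + 0 + 2 = 12
  Quinn: 5 + 4 + 1 + 0 + 4 + 2 + 5 = 21
Petrov has the highest total.

Petrov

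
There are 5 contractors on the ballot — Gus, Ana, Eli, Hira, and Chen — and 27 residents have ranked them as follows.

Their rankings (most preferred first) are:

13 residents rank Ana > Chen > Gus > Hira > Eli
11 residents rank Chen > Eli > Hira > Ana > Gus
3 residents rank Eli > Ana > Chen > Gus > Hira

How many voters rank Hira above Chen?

Ballots ranking Hira above Chen: 0.
Ballots ranking Chen above Hira: 13+11+3 = 27.
So 0 of 27 voters prefer Hira to Chen.

0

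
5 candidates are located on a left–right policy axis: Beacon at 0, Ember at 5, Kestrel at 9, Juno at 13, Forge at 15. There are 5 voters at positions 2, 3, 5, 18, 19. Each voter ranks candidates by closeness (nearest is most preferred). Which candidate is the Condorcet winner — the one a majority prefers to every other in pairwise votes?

Ember

With single-peaked preferences on a line, the Condorcet winner is the candidate closest to the median voter.
The median voter (position 5) is closest to Ember at 5.
Check: Ember vs Forge — voters closer to Ember: 3 of 5.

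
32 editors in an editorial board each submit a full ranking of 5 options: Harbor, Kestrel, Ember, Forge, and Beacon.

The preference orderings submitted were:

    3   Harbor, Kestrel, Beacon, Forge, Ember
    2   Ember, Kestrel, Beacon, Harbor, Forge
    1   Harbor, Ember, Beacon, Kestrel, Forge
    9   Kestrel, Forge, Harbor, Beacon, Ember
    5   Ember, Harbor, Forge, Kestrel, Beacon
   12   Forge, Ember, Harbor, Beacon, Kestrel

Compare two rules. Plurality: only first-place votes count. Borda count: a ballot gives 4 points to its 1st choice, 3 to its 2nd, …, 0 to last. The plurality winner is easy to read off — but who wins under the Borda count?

Forge

Plurality first-place counts: Harbor 4, Kestrel 9, Ember 7, Forge 12, Beacon 0 → Forge.
Borda totals: Harbor 75, Kestrel 57, Ember 67, Forge 88, Beacon 33 → Forge.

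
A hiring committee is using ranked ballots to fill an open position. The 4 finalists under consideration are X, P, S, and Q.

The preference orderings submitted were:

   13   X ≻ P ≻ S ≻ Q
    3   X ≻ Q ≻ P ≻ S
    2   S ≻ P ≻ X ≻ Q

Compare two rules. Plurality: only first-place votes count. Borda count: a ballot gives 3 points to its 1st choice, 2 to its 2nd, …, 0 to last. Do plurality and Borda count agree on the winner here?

Yes

Plurality first-place counts: X 16, P 0, S 2, Q 0 → X.
Borda totals: X 50, P 33, S 19, Q 6 → X.
The two rules agree on X.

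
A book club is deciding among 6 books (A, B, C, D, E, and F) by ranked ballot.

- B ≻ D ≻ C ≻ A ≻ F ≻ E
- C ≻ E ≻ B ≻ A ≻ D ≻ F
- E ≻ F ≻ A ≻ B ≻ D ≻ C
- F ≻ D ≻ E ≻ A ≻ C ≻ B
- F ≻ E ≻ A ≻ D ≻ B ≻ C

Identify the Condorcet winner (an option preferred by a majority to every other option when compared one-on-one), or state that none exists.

F

Head-to-head results (5 voters total):
A vs B: A wins 3–2.
A vs C: A wins 3–2.
A vs D: A wins 3–2.
A vs E: E wins 4–1.
A vs F: F wins 3–2.
B vs C: B wins 3–2.
B vs D: B wins 3–2.
B vs E: E wins 4–1.
B vs F: F wins 3–2.
C vs D: D wins 4–1.
C vs E: E wins 3–2.
C vs F: F wins 3–2.
D vs E: E wins 3–2.
D vs F: F wins 3–2.
E vs F: F wins 3–2.
F beats each rival — A (3–2), B (3–2), C (3–2), D (3–2), E (3–2) — so F is the Condorcet winner.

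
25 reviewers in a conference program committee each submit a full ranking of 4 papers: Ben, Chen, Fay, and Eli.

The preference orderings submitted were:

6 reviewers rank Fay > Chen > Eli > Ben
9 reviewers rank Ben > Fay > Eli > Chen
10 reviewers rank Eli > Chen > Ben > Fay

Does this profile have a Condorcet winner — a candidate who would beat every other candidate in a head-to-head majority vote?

Head-to-head results (25 voters total):
Ben vs Chen: Chen wins 16–9.
Ben vs Fay: Ben wins 19–6.
Ben vs Eli: Eli wins 16–9.
Chen vs Fay: Fay wins 15–10.
Chen vs Eli: Eli wins 19–6.
Fay vs Eli: Fay wins 15–10.
No candidate beats all others: Ben beats Fay beats Chen beats Ben, a majority cycle.

No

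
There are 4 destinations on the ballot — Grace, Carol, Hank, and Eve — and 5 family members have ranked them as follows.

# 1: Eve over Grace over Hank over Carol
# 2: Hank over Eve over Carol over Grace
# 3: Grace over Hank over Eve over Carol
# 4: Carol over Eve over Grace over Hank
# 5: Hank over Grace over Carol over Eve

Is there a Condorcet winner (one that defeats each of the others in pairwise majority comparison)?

Head-to-head results (5 voters total):
Grace vs Carol: Grace wins 3–2.
Grace vs Hank: Grace wins 3–2.
Grace vs Eve: Eve wins 3–2.
Carol vs Hank: Hank wins 4–1.
Carol vs Eve: Eve wins 3–2.
Hank vs Eve: Hank wins 3–2.
No candidate beats all others: Grace beats Hank beats Eve beats Grace, a majority cycle.

No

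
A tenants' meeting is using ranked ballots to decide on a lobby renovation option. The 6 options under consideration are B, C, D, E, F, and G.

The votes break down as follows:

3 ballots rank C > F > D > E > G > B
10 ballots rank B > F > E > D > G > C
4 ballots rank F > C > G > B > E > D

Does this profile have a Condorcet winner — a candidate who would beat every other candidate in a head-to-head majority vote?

Head-to-head results (17 voters total):
B vs C: B wins 10–7.
B vs D: B wins 14–3.
B vs E: B wins 14–3.
B vs F: B wins 10–7.
B vs G: B wins 10–7.
C vs D: D wins 10–7.
C vs E: E wins 10–7.
C vs F: F wins 14–3.
C vs G: G wins 10–7.
D vs E: E wins 14–3.
D vs F: F wins 17–0.
D vs G: D wins 13–4.
E vs F: F wins 17–0.
E vs G: E wins 13–4.
F vs G: F wins 17–0.
B beats each rival — C (10–7), D (14–3), E (14–3), F (10–7), G (10–7) — so B is the Condorcet winner.

Yes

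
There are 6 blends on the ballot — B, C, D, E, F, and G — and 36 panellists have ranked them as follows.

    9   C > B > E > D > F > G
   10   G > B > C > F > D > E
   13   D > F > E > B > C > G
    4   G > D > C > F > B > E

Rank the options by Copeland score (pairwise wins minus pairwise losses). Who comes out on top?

B

Pairwise results:
  B vs C: B wins 23–13.
  B vs D: B wins 19–17.
  B vs E: B wins 23–13.
  B vs F: B wins 19–17.
  B vs G: B wins 22–14.
  C vs D: C wins 19–17.
  C vs E: C wins 23–13.
  C vs F: C wins 23–13.
  C vs G: C wins 22–14.
  D vs E: D wins 27–9.
  D vs F: D wins 26–10.
  D vs G: D wins 22–14.
  E vs F: F wins 27–9.
  E vs G: E wins 22–14.
  F vs G: F wins 22–14.
Copeland scores (wins − losses):
  B: 5 − 0 = 5
  C: 4 − 1 = 3
  D: 3 − 2 = 1
  E: 1 − 4 = -3
  F: 2 − 3 = -1
  G: 0 − 5 = -5
B has the best Copeland score.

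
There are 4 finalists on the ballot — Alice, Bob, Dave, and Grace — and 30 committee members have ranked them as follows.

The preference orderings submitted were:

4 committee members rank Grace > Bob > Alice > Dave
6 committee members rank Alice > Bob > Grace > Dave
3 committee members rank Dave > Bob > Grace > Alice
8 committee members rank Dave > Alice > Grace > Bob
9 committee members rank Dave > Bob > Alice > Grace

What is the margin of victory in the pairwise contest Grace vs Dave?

10

Ballots ranking Grace above Dave: 4+6 = 10.
Ballots ranking Dave above Grace: 3+8+9 = 20.
Dave wins 20–10, a margin of 10.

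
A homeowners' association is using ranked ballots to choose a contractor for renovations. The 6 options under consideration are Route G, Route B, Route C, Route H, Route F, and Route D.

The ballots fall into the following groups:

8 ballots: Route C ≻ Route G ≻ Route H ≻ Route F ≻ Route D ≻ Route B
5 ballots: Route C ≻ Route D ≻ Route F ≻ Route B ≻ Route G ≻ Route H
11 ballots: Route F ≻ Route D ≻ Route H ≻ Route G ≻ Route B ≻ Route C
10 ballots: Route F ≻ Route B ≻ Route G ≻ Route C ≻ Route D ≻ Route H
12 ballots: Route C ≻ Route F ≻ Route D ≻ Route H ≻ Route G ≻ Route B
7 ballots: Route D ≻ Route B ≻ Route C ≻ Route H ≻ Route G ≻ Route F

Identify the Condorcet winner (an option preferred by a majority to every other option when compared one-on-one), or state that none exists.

Head-to-head results (53 voters total):
Route G vs Route B: Route G wins 31–22.
Route G vs Route C: Route C wins 32–21.
Route G vs Route H: Route H wins 30–23.
Route G vs Route F: Route F wins 38–15.
Route G vs Route D: Route D wins 35–18.
Route B vs Route C: Route B wins 28–25.
Route B vs Route H: Route H wins 31–22.
Route B vs Route F: Route F wins 46–7.
Route B vs Route D: Route D wins 43–10.
Route C vs Route H: Route C wins 42–11.
Route C vs Route F: Route C wins 32–21.
Route C vs Route D: Route C wins 35–18.
Route H vs Route F: Route F wins 38–15.
Route H vs Route D: Route D wins 45–8.
Route F vs Route D: Route F wins 41–12.
No candidate beats all others: Route G beats Route B beats Route C beats Route G, a majority cycle.

None — there is no Condorcet winner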